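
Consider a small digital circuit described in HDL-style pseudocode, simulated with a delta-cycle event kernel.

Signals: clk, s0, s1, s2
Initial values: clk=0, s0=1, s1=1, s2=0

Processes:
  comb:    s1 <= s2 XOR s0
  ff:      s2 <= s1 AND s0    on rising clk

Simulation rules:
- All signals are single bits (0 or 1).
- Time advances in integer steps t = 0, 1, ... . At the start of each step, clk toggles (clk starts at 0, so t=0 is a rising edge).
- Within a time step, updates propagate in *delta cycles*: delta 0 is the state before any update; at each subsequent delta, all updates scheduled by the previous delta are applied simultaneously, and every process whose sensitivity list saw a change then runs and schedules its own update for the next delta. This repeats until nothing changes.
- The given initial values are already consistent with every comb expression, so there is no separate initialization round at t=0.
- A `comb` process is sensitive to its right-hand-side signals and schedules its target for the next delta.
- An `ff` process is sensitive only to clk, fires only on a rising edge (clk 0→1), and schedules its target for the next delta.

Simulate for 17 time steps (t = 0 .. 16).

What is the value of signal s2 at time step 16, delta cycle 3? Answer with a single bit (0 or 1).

1

t=0 Δ0: s0=1 clk=0 s1=1 s2=0
  Δ1: clk:0→1
  Δ2: s2:0→1
  Δ3: s1:1→0
  (3Δ to stable)
t=1 Δ0: s0=1 clk=1 s1=0 s2=1
  Δ1: clk:1→0
  (1Δ to stable)
t=2 Δ0: s0=1 clk=0 s1=0 s2=1
  Δ1: clk:0→1
  Δ2: s2:1→0
  Δ3: s1:0→1
  (3Δ to stable)
t=3 Δ0: s0=1 clk=1 s1=1 s2=0
  Δ1: clk:1→0
  (1Δ to stable)
t=4 Δ0: s0=1 clk=0 s1=1 s2=0
  Δ1: clk:0→1
  Δ2: s2:0→1
  Δ3: s1:1→0
  (3Δ to stable)
t=5 Δ0: s0=1 clk=1 s1=0 s2=1
  Δ1: clk:1→0
  (1Δ to stable)
t=6 Δ0: s0=1 clk=0 s1=0 s2=1
  Δ1: clk:0→1
  Δ2: s2:1→0
  Δ3: s1:0→1
  (3Δ to stable)
t=7 Δ0: s0=1 clk=1 s1=1 s2=0
  Δ1: clk:1→0
  (1Δ to stable)
t=8 Δ0: s0=1 clk=0 s1=1 s2=0
  Δ1: clk:0→1
  Δ2: s2:0→1
  Δ3: s1:1→0
  (3Δ to stable)
t=9 Δ0: s0=1 clk=1 s1=0 s2=1
  Δ1: clk:1→0
  (1Δ to stable)
t=10 Δ0: s0=1 clk=0 s1=0 s2=1
  Δ1: clk:0→1
  Δ2: s2:1→0
  Δ3: s1:0→1
  (3Δ to stable)
t=11 Δ0: s0=1 clk=1 s1=1 s2=0
  Δ1: clk:1→0
  (1Δ to stable)
t=12 Δ0: s0=1 clk=0 s1=1 s2=0
  Δ1: clk:0→1
  Δ2: s2:0→1
  Δ3: s1:1→0
  (3Δ to stable)
t=13 Δ0: s0=1 clk=1 s1=0 s2=1
  Δ1: clk:1→0
  (1Δ to stable)
t=14 Δ0: s0=1 clk=0 s1=0 s2=1
  Δ1: clk:0→1
  Δ2: s2:1→0
  Δ3: s1:0→1
  (3Δ to stable)
t=15 Δ0: s0=1 clk=1 s1=1 s2=0
  Δ1: clk:1→0
  (1Δ to stable)
t=16 Δ0: s0=1 clk=0 s1=1 s2=0
  Δ1: clk:0→1
  Δ2: s2:0→1
  Δ3: s1:1→0
  (3Δ to stable)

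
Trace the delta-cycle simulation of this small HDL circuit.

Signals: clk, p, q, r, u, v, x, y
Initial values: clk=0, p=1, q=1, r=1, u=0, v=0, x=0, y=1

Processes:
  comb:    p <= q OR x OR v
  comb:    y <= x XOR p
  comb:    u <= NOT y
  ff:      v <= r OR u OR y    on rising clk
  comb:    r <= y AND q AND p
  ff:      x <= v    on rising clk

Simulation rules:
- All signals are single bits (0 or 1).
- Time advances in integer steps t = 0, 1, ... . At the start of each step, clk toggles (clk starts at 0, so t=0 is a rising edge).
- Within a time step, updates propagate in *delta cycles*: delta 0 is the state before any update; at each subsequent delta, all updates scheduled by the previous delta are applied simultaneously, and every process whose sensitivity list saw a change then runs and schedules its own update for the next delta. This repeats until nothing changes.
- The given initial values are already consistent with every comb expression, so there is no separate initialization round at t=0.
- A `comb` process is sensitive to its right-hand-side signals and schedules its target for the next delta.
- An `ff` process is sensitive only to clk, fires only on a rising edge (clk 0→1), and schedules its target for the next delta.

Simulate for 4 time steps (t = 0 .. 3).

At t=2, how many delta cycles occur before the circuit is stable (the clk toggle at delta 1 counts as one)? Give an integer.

[bits: y,q,u,clk,p,r,v,x]
t=0: Δ0=11001100 Δ1=11011100 Δ2=11011110 | 2Δ
t=1: Δ0=11011110 Δ1=11001110 | 1Δ
t=2: Δ0=11001110 Δ1=11011110 Δ2=11011111 Δ3=01011111 Δ4=01111011 | 4Δ
t=3: Δ0=01111011 Δ1=01101011 | 1Δ

4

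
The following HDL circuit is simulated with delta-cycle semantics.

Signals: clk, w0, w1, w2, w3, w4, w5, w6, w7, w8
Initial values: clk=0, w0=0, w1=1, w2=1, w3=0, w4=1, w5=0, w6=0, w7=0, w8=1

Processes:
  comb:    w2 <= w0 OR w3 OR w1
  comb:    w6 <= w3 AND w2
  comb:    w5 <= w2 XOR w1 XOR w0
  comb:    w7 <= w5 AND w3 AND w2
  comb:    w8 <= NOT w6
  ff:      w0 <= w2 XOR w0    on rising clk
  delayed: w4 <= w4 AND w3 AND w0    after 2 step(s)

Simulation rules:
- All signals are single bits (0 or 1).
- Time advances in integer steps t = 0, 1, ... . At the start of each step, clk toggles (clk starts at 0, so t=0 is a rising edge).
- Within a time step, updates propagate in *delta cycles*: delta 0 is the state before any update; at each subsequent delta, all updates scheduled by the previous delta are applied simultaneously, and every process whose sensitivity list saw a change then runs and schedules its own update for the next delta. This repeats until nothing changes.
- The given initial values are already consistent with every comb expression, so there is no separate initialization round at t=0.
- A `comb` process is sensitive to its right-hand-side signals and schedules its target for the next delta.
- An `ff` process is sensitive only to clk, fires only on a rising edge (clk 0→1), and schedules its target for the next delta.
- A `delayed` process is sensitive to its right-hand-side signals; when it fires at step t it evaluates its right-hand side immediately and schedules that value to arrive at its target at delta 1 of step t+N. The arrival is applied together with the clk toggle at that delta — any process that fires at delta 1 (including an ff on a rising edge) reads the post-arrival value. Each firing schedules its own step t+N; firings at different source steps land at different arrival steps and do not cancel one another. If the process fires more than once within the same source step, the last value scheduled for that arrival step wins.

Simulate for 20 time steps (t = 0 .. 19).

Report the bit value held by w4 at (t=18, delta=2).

0

t0.Δ0 w7=0 w8=1 w0=0 w5=0 w3=0 w2=1 clk=0 w1=1 w4=1 w6=0
t0.Δ1 w7=0 w8=1 w0=0 w5=0 w3=0 w2=1 clk=1 w1=1 w4=1 w6=0
t0.Δ2 w7=0 w8=1 w0=1 w5=0 w3=0 w2=1 clk=1 w1=1 w4=1 w6=0
t0.Δ3 w7=0 w8=1 w0=1 w5=1 w3=0 w2=1 clk=1 w1=1 w4=1 w6=0
t1.Δ0 w7=0 w8=1 w0=1 w5=1 w3=0 w2=1 clk=1 w1=1 w4=1 w6=0
t1.Δ1 w7=0 w8=1 w0=1 w5=1 w3=0 w2=1 clk=0 w1=1 w4=1 w6=0
t2.Δ0 w7=0 w8=1 w0=1 w5=1 w3=0 w2=1 clk=0 w1=1 w4=1 w6=0
t2.Δ1 w7=0 w8=1 w0=1 w5=1 w3=0 w2=1 clk=1 w1=1 w4=0 w6=0
t2.Δ2 w7=0 w8=1 w0=0 w5=1 w3=0 w2=1 clk=1 w1=1 w4=0 w6=0
t2.Δ3 w7=0 w8=1 w0=0 w5=0 w3=0 w2=1 clk=1 w1=1 w4=0 w6=0
t3.Δ0 w7=0 w8=1 w0=0 w5=0 w3=0 w2=1 clk=1 w1=1 w4=0 w6=0
t3.Δ1 w7=0 w8=1 w0=0 w5=0 w3=0 w2=1 clk=0 w1=1 w4=0 w6=0
t4.Δ0 w7=0 w8=1 w0=0 w5=0 w3=0 w2=1 clk=0 w1=1 w4=0 w6=0
t4.Δ1 w7=0 w8=1 w0=0 w5=0 w3=0 w2=1 clk=1 w1=1 w4=0 w6=0
t4.Δ2 w7=0 w8=1 w0=1 w5=0 w3=0 w2=1 clk=1 w1=1 w4=0 w6=0
t4.Δ3 w7=0 w8=1 w0=1 w5=1 w3=0 w2=1 clk=1 w1=1 w4=0 w6=0
t5.Δ0 w7=0 w8=1 w0=1 w5=1 w3=0 w2=1 clk=1 w1=1 w4=0 w6=0
t5.Δ1 w7=0 w8=1 w0=1 w5=1 w3=0 w2=1 clk=0 w1=1 w4=0 w6=0
t6.Δ0 w7=0 w8=1 w0=1 w5=1 w3=0 w2=1 clk=0 w1=1 w4=0 w6=0
t6.Δ1 w7=0 w8=1 w0=1 w5=1 w3=0 w2=1 clk=1 w1=1 w4=0 w6=0
t6.Δ2 w7=0 w8=1 w0=0 w5=1 w3=0 w2=1 clk=1 w1=1 w4=0 w6=0
t6.Δ3 w7=0 w8=1 w0=0 w5=0 w3=0 w2=1 clk=1 w1=1 w4=0 w6=0
t7.Δ0 w7=0 w8=1 w0=0 w5=0 w3=0 w2=1 clk=1 w1=1 w4=0 w6=0
t7.Δ1 w7=0 w8=1 w0=0 w5=0 w3=0 w2=1 clk=0 w1=1 w4=0 w6=0
t8.Δ0 w7=0 w8=1 w0=0 w5=0 w3=0 w2=1 clk=0 w1=1 w4=0 w6=0
t8.Δ1 w7=0 w8=1 w0=0 w5=0 w3=0 w2=1 clk=1 w1=1 w4=0 w6=0
t8.Δ2 w7=0 w8=1 w0=1 w5=0 w3=0 w2=1 clk=1 w1=1 w4=0 w6=0
t8.Δ3 w7=0 w8=1 w0=1 w5=1 w3=0 w2=1 clk=1 w1=1 w4=0 w6=0
t9.Δ0 w7=0 w8=1 w0=1 w5=1 w3=0 w2=1 clk=1 w1=1 w4=0 w6=0
t9.Δ1 w7=0 w8=1 w0=1 w5=1 w3=0 w2=1 clk=0 w1=1 w4=0 w6=0
t10.Δ0 w7=0 w8=1 w0=1 w5=1 w3=0 w2=1 clk=0 w1=1 w4=0 w6=0
t10.Δ1 w7=0 w8=1 w0=1 w5=1 w3=0 w2=1 clk=1 w1=1 w4=0 w6=0
t10.Δ2 w7=0 w8=1 w0=0 w5=1 w3=0 w2=1 clk=1 w1=1 w4=0 w6=0
t10.Δ3 w7=0 w8=1 w0=0 w5=0 w3=0 w2=1 clk=1 w1=1 w4=0 w6=0
t11.Δ0 w7=0 w8=1 w0=0 w5=0 w3=0 w2=1 clk=1 w1=1 w4=0 w6=0
t11.Δ1 w7=0 w8=1 w0=0 w5=0 w3=0 w2=1 clk=0 w1=1 w4=0 w6=0
t12.Δ0 w7=0 w8=1 w0=0 w5=0 w3=0 w2=1 clk=0 w1=1 w4=0 w6=0
t12.Δ1 w7=0 w8=1 w0=0 w5=0 w3=0 w2=1 clk=1 w1=1 w4=0 w6=0
t12.Δ2 w7=0 w8=1 w0=1 w5=0 w3=0 w2=1 clk=1 w1=1 w4=0 w6=0
t12.Δ3 w7=0 w8=1 w0=1 w5=1 w3=0 w2=1 clk=1 w1=1 w4=0 w6=0
t13.Δ0 w7=0 w8=1 w0=1 w5=1 w3=0 w2=1 clk=1 w1=1 w4=0 w6=0
t13.Δ1 w7=0 w8=1 w0=1 w5=1 w3=0 w2=1 clk=0 w1=1 w4=0 w6=0
t14.Δ0 w7=0 w8=1 w0=1 w5=1 w3=0 w2=1 clk=0 w1=1 w4=0 w6=0
t14.Δ1 w7=0 w8=1 w0=1 w5=1 w3=0 w2=1 clk=1 w1=1 w4=0 w6=0
t14.Δ2 w7=0 w8=1 w0=0 w5=1 w3=0 w2=1 clk=1 w1=1 w4=0 w6=0
t14.Δ3 w7=0 w8=1 w0=0 w5=0 w3=0 w2=1 clk=1 w1=1 w4=0 w6=0
t15.Δ0 w7=0 w8=1 w0=0 w5=0 w3=0 w2=1 clk=1 w1=1 w4=0 w6=0
t15.Δ1 w7=0 w8=1 w0=0 w5=0 w3=0 w2=1 clk=0 w1=1 w4=0 w6=0
t16.Δ0 w7=0 w8=1 w0=0 w5=0 w3=0 w2=1 clk=0 w1=1 w4=0 w6=0
t16.Δ1 w7=0 w8=1 w0=0 w5=0 w3=0 w2=1 clk=1 w1=1 w4=0 w6=0
t16.Δ2 w7=0 w8=1 w0=1 w5=0 w3=0 w2=1 clk=1 w1=1 w4=0 w6=0
t16.Δ3 w7=0 w8=1 w0=1 w5=1 w3=0 w2=1 clk=1 w1=1 w4=0 w6=0
t17.Δ0 w7=0 w8=1 w0=1 w5=1 w3=0 w2=1 clk=1 w1=1 w4=0 w6=0
t17.Δ1 w7=0 w8=1 w0=1 w5=1 w3=0 w2=1 clk=0 w1=1 w4=0 w6=0
t18.Δ0 w7=0 w8=1 w0=1 w5=1 w3=0 w2=1 clk=0 w1=1 w4=0 w6=0
t18.Δ1 w7=0 w8=1 w0=1 w5=1 w3=0 w2=1 clk=1 w1=1 w4=0 w6=0
t18.Δ2 w7=0 w8=1 w0=0 w5=1 w3=0 w2=1 clk=1 w1=1 w4=0 w6=0
t18.Δ3 w7=0 w8=1 w0=0 w5=0 w3=0 w2=1 clk=1 w1=1 w4=0 w6=0
t19.Δ0 w7=0 w8=1 w0=0 w5=0 w3=0 w2=1 clk=1 w1=1 w4=0 w6=0
t19.Δ1 w7=0 w8=1 w0=0 w5=0 w3=0 w2=1 clk=0 w1=1 w4=0 w6=0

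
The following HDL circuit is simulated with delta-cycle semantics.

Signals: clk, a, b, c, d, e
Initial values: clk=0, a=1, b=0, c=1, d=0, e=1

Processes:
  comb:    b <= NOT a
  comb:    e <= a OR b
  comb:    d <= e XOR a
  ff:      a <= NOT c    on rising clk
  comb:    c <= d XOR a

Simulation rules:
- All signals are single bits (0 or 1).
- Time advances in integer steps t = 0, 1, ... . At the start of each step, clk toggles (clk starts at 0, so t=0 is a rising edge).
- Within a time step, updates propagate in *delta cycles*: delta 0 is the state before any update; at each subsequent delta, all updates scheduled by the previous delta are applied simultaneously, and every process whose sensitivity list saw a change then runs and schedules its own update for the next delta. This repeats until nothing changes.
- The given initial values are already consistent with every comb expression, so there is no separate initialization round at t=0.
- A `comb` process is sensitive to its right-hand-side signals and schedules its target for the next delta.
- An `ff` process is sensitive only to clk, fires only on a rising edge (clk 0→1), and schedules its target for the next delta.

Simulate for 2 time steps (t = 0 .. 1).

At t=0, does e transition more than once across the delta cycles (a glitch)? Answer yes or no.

yes

[bits: e,d,a,b,clk,c]
t=0: Δ0=101001 Δ1=101011 Δ2=100011 Δ3=010110 Δ4=100111 Δ5=110110 Δ6=110111 | 6Δ
t=1: Δ0=110111 Δ1=110101 | 1Δ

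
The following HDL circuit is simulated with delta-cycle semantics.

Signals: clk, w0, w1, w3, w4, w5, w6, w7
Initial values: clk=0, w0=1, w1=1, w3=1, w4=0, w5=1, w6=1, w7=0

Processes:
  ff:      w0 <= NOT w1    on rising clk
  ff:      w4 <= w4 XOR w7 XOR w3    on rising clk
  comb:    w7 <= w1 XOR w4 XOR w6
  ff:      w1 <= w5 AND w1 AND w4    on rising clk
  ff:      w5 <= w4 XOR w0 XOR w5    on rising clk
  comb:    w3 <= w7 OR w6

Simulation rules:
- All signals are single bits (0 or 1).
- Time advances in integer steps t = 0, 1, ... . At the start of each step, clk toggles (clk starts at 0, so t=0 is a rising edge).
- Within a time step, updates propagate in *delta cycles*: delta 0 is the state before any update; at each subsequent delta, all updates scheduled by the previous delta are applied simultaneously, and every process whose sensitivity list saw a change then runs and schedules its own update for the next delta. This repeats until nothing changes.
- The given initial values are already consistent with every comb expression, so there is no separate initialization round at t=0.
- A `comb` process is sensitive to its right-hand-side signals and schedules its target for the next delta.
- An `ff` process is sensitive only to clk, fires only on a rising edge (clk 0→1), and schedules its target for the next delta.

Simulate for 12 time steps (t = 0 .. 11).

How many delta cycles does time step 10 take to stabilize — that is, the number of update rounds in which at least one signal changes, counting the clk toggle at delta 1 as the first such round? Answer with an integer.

2

[bits: w7,w3,clk,w5,w1,w6,w0,w4]
t=0: Δ0=01011110 Δ1=01111110 Δ2=01100101 | 2Δ
t=1: Δ0=01100101 Δ1=01000101 | 1Δ
t=2: Δ0=01000101 Δ1=01100101 Δ2=01110110 Δ3=11110110 | 3Δ
t=3: Δ0=11110110 Δ1=11010110 | 1Δ
t=4: Δ0=11010110 Δ1=11110110 Δ2=11100110 | 2Δ
t=5: Δ0=11100110 Δ1=11000110 | 1Δ
t=6: Δ0=11000110 Δ1=11100110 Δ2=11110110 | 2Δ
t=7: Δ0=11110110 Δ1=11010110 | 1Δ
t=8: Δ0=11010110 Δ1=11110110 Δ2=11100110 | 2Δ
t=9: Δ0=11100110 Δ1=11000110 | 1Δ
t=10: Δ0=11000110 Δ1=11100110 Δ2=11110110 | 2Δ
t=11: Δ0=11110110 Δ1=11010110 | 1Δ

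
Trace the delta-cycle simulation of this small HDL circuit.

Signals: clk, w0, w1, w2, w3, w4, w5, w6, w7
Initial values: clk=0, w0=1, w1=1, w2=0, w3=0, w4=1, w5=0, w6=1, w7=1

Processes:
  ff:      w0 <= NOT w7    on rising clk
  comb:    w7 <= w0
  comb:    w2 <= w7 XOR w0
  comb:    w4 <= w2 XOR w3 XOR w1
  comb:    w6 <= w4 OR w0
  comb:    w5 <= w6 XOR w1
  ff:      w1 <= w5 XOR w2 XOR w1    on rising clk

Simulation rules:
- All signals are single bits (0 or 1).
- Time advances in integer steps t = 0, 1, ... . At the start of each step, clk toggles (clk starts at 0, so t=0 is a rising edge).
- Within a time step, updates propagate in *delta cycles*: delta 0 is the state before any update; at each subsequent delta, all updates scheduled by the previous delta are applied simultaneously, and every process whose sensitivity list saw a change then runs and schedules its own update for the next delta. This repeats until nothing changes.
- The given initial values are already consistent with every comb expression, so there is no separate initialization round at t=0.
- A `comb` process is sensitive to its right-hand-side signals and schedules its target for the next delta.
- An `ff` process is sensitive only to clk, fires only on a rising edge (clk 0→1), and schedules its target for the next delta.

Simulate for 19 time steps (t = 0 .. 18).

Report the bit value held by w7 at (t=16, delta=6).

t0.Δ0 clk=0 w3=0 w7=1 w1=1 w6=1 w0=1 w5=0 w2=0 w4=1
t0.Δ1 clk=1 w3=0 w7=1 w1=1 w6=1 w0=1 w5=0 w2=0 w4=1
t0.Δ2 clk=1 w3=0 w7=1 w1=1 w6=1 w0=0 w5=0 w2=0 w4=1
t0.Δ3 clk=1 w3=0 w7=0 w1=1 w6=1 w0=0 w5=0 w2=1 w4=1
t0.Δ4 clk=1 w3=0 w7=0 w1=1 w6=1 w0=0 w5=0 w2=0 w4=0
t0.Δ5 clk=1 w3=0 w7=0 w1=1 w6=0 w0=0 w5=0 w2=0 w4=1
t0.Δ6 clk=1 w3=0 w7=0 w1=1 w6=1 w0=0 w5=1 w2=0 w4=1
t0.Δ7 clk=1 w3=0 w7=0 w1=1 w6=1 w0=0 w5=0 w2=0 w4=1
t1.Δ0 clk=1 w3=0 w7=0 w1=1 w6=1 w0=0 w5=0 w2=0 w4=1
t1.Δ1 clk=0 w3=0 w7=0 w1=1 w6=1 w0=0 w5=0 w2=0 w4=1
t2.Δ0 clk=0 w3=0 w7=0 w1=1 w6=1 w0=0 w5=0 w2=0 w4=1
t2.Δ1 clk=1 w3=0 w7=0 w1=1 w6=1 w0=0 w5=0 w2=0 w4=1
t2.Δ2 clk=1 w3=0 w7=0 w1=1 w6=1 w0=1 w5=0 w2=0 w4=1
t2.Δ3 clk=1 w3=0 w7=1 w1=1 w6=1 w0=1 w5=0 w2=1 w4=1
t2.Δ4 clk=1 w3=0 w7=1 w1=1 w6=1 w0=1 w5=0 w2=0 w4=0
t2.Δ5 clk=1 w3=0 w7=1 w1=1 w6=1 w0=1 w5=0 w2=0 w4=1
t3.Δ0 clk=1 w3=0 w7=1 w1=1 w6=1 w0=1 w5=0 w2=0 w4=1
t3.Δ1 clk=0 w3=0 w7=1 w1=1 w6=1 w0=1 w5=0 w2=0 w4=1
t4.Δ0 clk=0 w3=0 w7=1 w1=1 w6=1 w0=1 w5=0 w2=0 w4=1
t4.Δ1 clk=1 w3=0 w7=1 w1=1 w6=1 w0=1 w5=0 w2=0 w4=1
t4.Δ2 clk=1 w3=0 w7=1 w1=1 w6=1 w0=0 w5=0 w2=0 w4=1
t4.Δ3 clk=1 w3=0 w7=0 w1=1 w6=1 w0=0 w5=0 w2=1 w4=1
t4.Δ4 clk=1 w3=0 w7=0 w1=1 w6=1 w0=0 w5=0 w2=0 w4=0
t4.Δ5 clk=1 w3=0 w7=0 w1=1 w6=0 w0=0 w5=0 w2=0 w4=1
t4.Δ6 clk=1 w3=0 w7=0 w1=1 w6=1 w0=0 w5=1 w2=0 w4=1
t4.Δ7 clk=1 w3=0 w7=0 w1=1 w6=1 w0=0 w5=0 w2=0 w4=1
t5.Δ0 clk=1 w3=0 w7=0 w1=1 w6=1 w0=0 w5=0 w2=0 w4=1
t5.Δ1 clk=0 w3=0 w7=0 w1=1 w6=1 w0=0 w5=0 w2=0 w4=1
t6.Δ0 clk=0 w3=0 w7=0 w1=1 w6=1 w0=0 w5=0 w2=0 w4=1
t6.Δ1 clk=1 w3=0 w7=0 w1=1 w6=1 w0=0 w5=0 w2=0 w4=1
t6.Δ2 clk=1 w3=0 w7=0 w1=1 w6=1 w0=1 w5=0 w2=0 w4=1
t6.Δ3 clk=1 w3=0 w7=1 w1=1 w6=1 w0=1 w5=0 w2=1 w4=1
t6.Δ4 clk=1 w3=0 w7=1 w1=1 w6=1 w0=1 w5=0 w2=0 w4=0
t6.Δ5 clk=1 w3=0 w7=1 w1=1 w6=1 w0=1 w5=0 w2=0 w4=1
t7.Δ0 clk=1 w3=0 w7=1 w1=1 w6=1 w0=1 w5=0 w2=0 w4=1
t7.Δ1 clk=0 w3=0 w7=1 w1=1 w6=1 w0=1 w5=0 w2=0 w4=1
t8.Δ0 clk=0 w3=0 w7=1 w1=1 w6=1 w0=1 w5=0 w2=0 w4=1
t8.Δ1 clk=1 w3=0 w7=1 w1=1 w6=1 w0=1 w5=0 w2=0 w4=1
t8.Δ2 clk=1 w3=0 w7=1 w1=1 w6=1 w0=0 w5=0 w2=0 w4=1
t8.Δ3 clk=1 w3=0 w7=0 w1=1 w6=1 w0=0 w5=0 w2=1 w4=1
t8.Δ4 clk=1 w3=0 w7=0 w1=1 w6=1 w0=0 w5=0 w2=0 w4=0
t8.Δ5 clk=1 w3=0 w7=0 w1=1 w6=0 w0=0 w5=0 w2=0 w4=1
t8.Δ6 clk=1 w3=0 w7=0 w1=1 w6=1 w0=0 w5=1 w2=0 w4=1
t8.Δ7 clk=1 w3=0 w7=0 w1=1 w6=1 w0=0 w5=0 w2=0 w4=1
t9.Δ0 clk=1 w3=0 w7=0 w1=1 w6=1 w0=0 w5=0 w2=0 w4=1
t9.Δ1 clk=0 w3=0 w7=0 w1=1 w6=1 w0=0 w5=0 w2=0 w4=1
t10.Δ0 clk=0 w3=0 w7=0 w1=1 w6=1 w0=0 w5=0 w2=0 w4=1
t10.Δ1 clk=1 w3=0 w7=0 w1=1 w6=1 w0=0 w5=0 w2=0 w4=1
t10.Δ2 clk=1 w3=0 w7=0 w1=1 w6=1 w0=1 w5=0 w2=0 w4=1
t10.Δ3 clk=1 w3=0 w7=1 w1=1 w6=1 w0=1 w5=0 w2=1 w4=1
t10.Δ4 clk=1 w3=0 w7=1 w1=1 w6=1 w0=1 w5=0 w2=0 w4=0
t10.Δ5 clk=1 w3=0 w7=1 w1=1 w6=1 w0=1 w5=0 w2=0 w4=1
t11.Δ0 clk=1 w3=0 w7=1 w1=1 w6=1 w0=1 w5=0 w2=0 w4=1
t11.Δ1 clk=0 w3=0 w7=1 w1=1 w6=1 w0=1 w5=0 w2=0 w4=1
t12.Δ0 clk=0 w3=0 w7=1 w1=1 w6=1 w0=1 w5=0 w2=0 w4=1
t12.Δ1 clk=1 w3=0 w7=1 w1=1 w6=1 w0=1 w5=0 w2=0 w4=1
t12.Δ2 clk=1 w3=0 w7=1 w1=1 w6=1 w0=0 w5=0 w2=0 w4=1
t12.Δ3 clk=1 w3=0 w7=0 w1=1 w6=1 w0=0 w5=0 w2=1 w4=1
t12.Δ4 clk=1 w3=0 w7=0 w1=1 w6=1 w0=0 w5=0 w2=0 w4=0
t12.Δ5 clk=1 w3=0 w7=0 w1=1 w6=0 w0=0 w5=0 w2=0 w4=1
t12.Δ6 clk=1 w3=0 w7=0 w1=1 w6=1 w0=0 w5=1 w2=0 w4=1
t12.Δ7 clk=1 w3=0 w7=0 w1=1 w6=1 w0=0 w5=0 w2=0 w4=1
t13.Δ0 clk=1 w3=0 w7=0 w1=1 w6=1 w0=0 w5=0 w2=0 w4=1
t13.Δ1 clk=0 w3=0 w7=0 w1=1 w6=1 w0=0 w5=0 w2=0 w4=1
t14.Δ0 clk=0 w3=0 w7=0 w1=1 w6=1 w0=0 w5=0 w2=0 w4=1
t14.Δ1 clk=1 w3=0 w7=0 w1=1 w6=1 w0=0 w5=0 w2=0 w4=1
t14.Δ2 clk=1 w3=0 w7=0 w1=1 w6=1 w0=1 w5=0 w2=0 w4=1
t14.Δ3 clk=1 w3=0 w7=1 w1=1 w6=1 w0=1 w5=0 w2=1 w4=1
t14.Δ4 clk=1 w3=0 w7=1 w1=1 w6=1 w0=1 w5=0 w2=0 w4=0
t14.Δ5 clk=1 w3=0 w7=1 w1=1 w6=1 w0=1 w5=0 w2=0 w4=1
t15.Δ0 clk=1 w3=0 w7=1 w1=1 w6=1 w0=1 w5=0 w2=0 w4=1
t15.Δ1 clk=0 w3=0 w7=1 w1=1 w6=1 w0=1 w5=0 w2=0 w4=1
t16.Δ0 clk=0 w3=0 w7=1 w1=1 w6=1 w0=1 w5=0 w2=0 w4=1
t16.Δ1 clk=1 w3=0 w7=1 w1=1 w6=1 w0=1 w5=0 w2=0 w4=1
t16.Δ2 clk=1 w3=0 w7=1 w1=1 w6=1 w0=0 w5=0 w2=0 w4=1
t16.Δ3 clk=1 w3=0 w7=0 w1=1 w6=1 w0=0 w5=0 w2=1 w4=1
t16.Δ4 clk=1 w3=0 w7=0 w1=1 w6=1 w0=0 w5=0 w2=0 w4=0
t16.Δ5 clk=1 w3=0 w7=0 w1=1 w6=0 w0=0 w5=0 w2=0 w4=1
t16.Δ6 clk=1 w3=0 w7=0 w1=1 w6=1 w0=0 w5=1 w2=0 w4=1
t16.Δ7 clk=1 w3=0 w7=0 w1=1 w6=1 w0=0 w5=0 w2=0 w4=1
t17.Δ0 clk=1 w3=0 w7=0 w1=1 w6=1 w0=0 w5=0 w2=0 w4=1
t17.Δ1 clk=0 w3=0 w7=0 w1=1 w6=1 w0=0 w5=0 w2=0 w4=1
t18.Δ0 clk=0 w3=0 w7=0 w1=1 w6=1 w0=0 w5=0 w2=0 w4=1
t18.Δ1 clk=1 w3=0 w7=0 w1=1 w6=1 w0=0 w5=0 w2=0 w4=1
t18.Δ2 clk=1 w3=0 w7=0 w1=1 w6=1 w0=1 w5=0 w2=0 w4=1
t18.Δ3 clk=1 w3=0 w7=1 w1=1 w6=1 w0=1 w5=0 w2=1 w4=1
t18.Δ4 clk=1 w3=0 w7=1 w1=1 w6=1 w0=1 w5=0 w2=0 w4=0
t18.Δ5 clk=1 w3=0 w7=1 w1=1 w6=1 w0=1 w5=0 w2=0 w4=1

0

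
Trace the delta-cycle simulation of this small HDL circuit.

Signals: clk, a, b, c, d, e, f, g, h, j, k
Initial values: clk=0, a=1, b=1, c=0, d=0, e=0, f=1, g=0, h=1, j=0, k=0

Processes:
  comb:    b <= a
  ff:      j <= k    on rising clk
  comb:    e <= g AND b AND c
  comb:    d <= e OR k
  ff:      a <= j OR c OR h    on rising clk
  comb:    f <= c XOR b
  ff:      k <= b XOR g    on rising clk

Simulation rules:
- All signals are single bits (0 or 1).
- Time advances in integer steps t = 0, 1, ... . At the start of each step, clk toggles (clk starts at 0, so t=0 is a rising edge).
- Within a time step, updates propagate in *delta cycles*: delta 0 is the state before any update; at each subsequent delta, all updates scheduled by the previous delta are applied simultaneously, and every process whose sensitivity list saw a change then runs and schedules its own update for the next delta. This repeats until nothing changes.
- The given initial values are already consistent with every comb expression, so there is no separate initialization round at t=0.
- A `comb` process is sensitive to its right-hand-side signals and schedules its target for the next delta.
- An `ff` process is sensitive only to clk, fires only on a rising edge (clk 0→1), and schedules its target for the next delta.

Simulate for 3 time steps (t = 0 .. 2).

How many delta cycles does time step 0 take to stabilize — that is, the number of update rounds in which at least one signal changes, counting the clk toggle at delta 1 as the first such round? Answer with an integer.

3

t=0 Δ0: k=0 d=0 h=1 e=0 clk=0 f=1 g=0 c=0 j=0 b=1 a=1
  Δ1: clk:0→1
  Δ2: k:0→1
  Δ3: d:0→1
  (3Δ to stable)
t=1 Δ0: k=1 d=1 h=1 e=0 clk=1 f=1 g=0 c=0 j=0 b=1 a=1
  Δ1: clk:1→0
  (1Δ to stable)
t=2 Δ0: k=1 d=1 h=1 e=0 clk=0 f=1 g=0 c=0 j=0 b=1 a=1
  Δ1: clk:0→1
  Δ2: j:0→1
  (2Δ to stable)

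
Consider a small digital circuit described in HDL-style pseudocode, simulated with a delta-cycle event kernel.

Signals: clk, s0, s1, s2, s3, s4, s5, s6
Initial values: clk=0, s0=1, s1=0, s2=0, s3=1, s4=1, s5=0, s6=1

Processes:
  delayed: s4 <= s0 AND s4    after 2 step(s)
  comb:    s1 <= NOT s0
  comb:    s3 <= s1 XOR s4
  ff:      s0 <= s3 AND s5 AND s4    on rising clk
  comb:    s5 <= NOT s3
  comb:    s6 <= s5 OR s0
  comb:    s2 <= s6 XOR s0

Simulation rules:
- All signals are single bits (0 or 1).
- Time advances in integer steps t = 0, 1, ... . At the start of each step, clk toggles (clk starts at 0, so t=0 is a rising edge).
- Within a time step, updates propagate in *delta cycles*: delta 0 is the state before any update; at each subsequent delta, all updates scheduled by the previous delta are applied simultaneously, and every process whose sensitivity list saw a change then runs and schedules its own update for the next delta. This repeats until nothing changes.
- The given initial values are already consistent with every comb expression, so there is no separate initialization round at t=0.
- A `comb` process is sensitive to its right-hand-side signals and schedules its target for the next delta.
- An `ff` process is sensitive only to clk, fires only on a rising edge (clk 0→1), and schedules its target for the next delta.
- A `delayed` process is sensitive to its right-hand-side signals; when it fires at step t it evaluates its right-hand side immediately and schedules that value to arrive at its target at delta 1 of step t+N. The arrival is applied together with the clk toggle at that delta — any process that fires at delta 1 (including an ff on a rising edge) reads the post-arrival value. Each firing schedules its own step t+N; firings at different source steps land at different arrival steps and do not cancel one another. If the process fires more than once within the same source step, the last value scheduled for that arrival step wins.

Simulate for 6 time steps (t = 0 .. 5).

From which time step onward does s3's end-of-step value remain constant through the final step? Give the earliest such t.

2

[bits: s3,s5,s1,clk,s0,s2,s6,s4]
t=0: Δ0=10001011 Δ1=10011011 Δ2=10010011 Δ3=10110101 Δ4=00110001 Δ5=01110001 Δ6=01110011 Δ7=01110111 | 7Δ
t=1: Δ0=01110111 Δ1=01100111 | 1Δ
t=2: Δ0=01100111 Δ1=01110110 Δ2=11110110 Δ3=10110110 Δ4=10110100 Δ5=10110000 | 5Δ
t=3: Δ0=10110000 Δ1=10100000 | 1Δ
t=4: Δ0=10100000 Δ1=10110000 | 1Δ
t=5: Δ0=10110000 Δ1=10100000 | 1Δ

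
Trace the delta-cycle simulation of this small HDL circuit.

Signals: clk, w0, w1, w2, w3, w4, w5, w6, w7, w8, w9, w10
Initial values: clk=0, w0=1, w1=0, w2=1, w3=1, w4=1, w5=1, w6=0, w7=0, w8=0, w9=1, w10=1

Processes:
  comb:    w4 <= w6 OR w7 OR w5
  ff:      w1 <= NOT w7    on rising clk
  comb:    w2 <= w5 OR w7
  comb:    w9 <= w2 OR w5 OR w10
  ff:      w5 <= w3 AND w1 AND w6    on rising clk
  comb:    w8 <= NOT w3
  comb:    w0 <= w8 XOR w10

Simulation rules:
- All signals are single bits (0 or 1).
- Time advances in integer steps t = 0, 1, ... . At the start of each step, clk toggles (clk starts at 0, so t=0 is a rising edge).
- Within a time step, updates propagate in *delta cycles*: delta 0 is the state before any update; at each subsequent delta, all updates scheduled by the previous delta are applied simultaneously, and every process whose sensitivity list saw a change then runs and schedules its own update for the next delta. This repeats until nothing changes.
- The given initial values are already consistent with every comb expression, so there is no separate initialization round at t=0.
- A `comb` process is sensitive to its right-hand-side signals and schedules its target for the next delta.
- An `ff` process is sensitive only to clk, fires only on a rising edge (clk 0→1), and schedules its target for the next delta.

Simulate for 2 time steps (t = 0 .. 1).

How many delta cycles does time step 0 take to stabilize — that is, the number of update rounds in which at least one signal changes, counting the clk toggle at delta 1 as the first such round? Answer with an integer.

t=0 Δ0: w3=1 w7=0 clk=0 w1=0 w9=1 w0=1 w2=1 w6=0 w5=1 w4=1 w10=1 w8=0
  Δ1: clk:0→1
  Δ2: w1:0→1, w5:1→0
  Δ3: w2:1→0, w4:1→0
  (3Δ to stable)
t=1 Δ0: w3=1 w7=0 clk=1 w1=1 w9=1 w0=1 w2=0 w6=0 w5=0 w4=0 w10=1 w8=0
  Δ1: clk:1→0
  (1Δ to stable)

3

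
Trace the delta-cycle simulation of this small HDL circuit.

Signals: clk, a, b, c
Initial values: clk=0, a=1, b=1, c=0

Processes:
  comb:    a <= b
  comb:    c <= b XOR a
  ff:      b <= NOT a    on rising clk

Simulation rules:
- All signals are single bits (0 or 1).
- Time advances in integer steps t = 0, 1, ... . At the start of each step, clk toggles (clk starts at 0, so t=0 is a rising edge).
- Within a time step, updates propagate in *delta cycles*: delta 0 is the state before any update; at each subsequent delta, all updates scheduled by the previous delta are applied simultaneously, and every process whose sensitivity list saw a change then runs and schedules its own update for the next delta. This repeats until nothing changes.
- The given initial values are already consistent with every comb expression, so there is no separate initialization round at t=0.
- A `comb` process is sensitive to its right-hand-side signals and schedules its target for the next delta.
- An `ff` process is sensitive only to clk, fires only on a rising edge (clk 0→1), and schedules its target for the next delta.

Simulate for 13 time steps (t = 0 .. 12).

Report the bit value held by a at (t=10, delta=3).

[bits: clk,b,c,a]
t=0: Δ0=0101 Δ1=1101 Δ2=1001 Δ3=1010 Δ4=1000 | 4Δ
t=1: Δ0=1000 Δ1=0000 | 1Δ
t=2: Δ0=0000 Δ1=1000 Δ2=1100 Δ3=1111 Δ4=1101 | 4Δ
t=3: Δ0=1101 Δ1=0101 | 1Δ
t=4: Δ0=0101 Δ1=1101 Δ2=1001 Δ3=1010 Δ4=1000 | 4Δ
t=5: Δ0=1000 Δ1=0000 | 1Δ
t=6: Δ0=0000 Δ1=1000 Δ2=1100 Δ3=1111 Δ4=1101 | 4Δ
t=7: Δ0=1101 Δ1=0101 | 1Δ
t=8: Δ0=0101 Δ1=1101 Δ2=1001 Δ3=1010 Δ4=1000 | 4Δ
t=9: Δ0=1000 Δ1=0000 | 1Δ
t=10: Δ0=0000 Δ1=1000 Δ2=1100 Δ3=1111 Δ4=1101 | 4Δ
t=11: Δ0=1101 Δ1=0101 | 1Δ
t=12: Δ0=0101 Δ1=1101 Δ2=1001 Δ3=1010 Δ4=1000 | 4Δ

1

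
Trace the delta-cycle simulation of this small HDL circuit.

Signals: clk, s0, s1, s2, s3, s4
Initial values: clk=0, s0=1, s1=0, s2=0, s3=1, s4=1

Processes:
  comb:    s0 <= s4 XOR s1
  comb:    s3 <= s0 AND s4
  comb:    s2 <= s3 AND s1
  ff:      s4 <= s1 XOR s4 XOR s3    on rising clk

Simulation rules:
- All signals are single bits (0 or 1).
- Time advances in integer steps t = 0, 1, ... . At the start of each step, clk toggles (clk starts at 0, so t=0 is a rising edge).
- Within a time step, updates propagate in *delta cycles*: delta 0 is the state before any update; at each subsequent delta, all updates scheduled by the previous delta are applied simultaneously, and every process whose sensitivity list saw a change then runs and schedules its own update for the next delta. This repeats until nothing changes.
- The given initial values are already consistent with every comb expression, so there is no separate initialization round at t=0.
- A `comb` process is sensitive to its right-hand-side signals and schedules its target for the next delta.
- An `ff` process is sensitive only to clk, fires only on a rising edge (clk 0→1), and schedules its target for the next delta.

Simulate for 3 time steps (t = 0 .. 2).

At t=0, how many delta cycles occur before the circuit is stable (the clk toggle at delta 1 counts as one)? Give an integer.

t=0 Δ0: s4=1 s0=1 clk=0 s1=0 s2=0 s3=1
  Δ1: clk:0→1
  Δ2: s4:1→0
  Δ3: s0:1→0, s3:1→0
  (3Δ to stable)
t=1 Δ0: s4=0 s0=0 clk=1 s1=0 s2=0 s3=0
  Δ1: clk:1→0
  (1Δ to stable)
t=2 Δ0: s4=0 s0=0 clk=0 s1=0 s2=0 s3=0
  Δ1: clk:0→1
  (1Δ to stable)

3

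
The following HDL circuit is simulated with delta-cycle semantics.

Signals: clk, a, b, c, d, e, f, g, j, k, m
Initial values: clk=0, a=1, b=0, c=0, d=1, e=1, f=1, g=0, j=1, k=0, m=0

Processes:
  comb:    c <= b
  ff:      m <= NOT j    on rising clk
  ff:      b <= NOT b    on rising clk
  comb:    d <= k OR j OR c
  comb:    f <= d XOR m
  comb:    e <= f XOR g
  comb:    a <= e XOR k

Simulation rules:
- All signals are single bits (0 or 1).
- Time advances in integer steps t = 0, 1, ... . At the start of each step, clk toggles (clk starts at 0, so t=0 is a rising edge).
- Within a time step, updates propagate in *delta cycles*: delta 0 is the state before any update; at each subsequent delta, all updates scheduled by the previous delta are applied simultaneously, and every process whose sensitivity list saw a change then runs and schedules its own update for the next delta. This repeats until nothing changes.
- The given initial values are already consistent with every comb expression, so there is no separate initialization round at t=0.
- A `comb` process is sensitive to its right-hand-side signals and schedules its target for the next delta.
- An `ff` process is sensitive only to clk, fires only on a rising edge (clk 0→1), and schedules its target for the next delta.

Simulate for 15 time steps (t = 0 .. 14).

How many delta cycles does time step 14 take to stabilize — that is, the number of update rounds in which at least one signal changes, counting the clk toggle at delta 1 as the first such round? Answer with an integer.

t0.Δ0 clk=0 c=0 a=1 m=0 d=1 f=1 k=0 j=1 e=1 g=0 b=0
t0.Δ1 clk=1 c=0 a=1 m=0 d=1 f=1 k=0 j=1 e=1 g=0 b=0
t0.Δ2 clk=1 c=0 a=1 m=0 d=1 f=1 k=0 j=1 e=1 g=0 b=1
t0.Δ3 clk=1 c=1 a=1 m=0 d=1 f=1 k=0 j=1 e=1 g=0 b=1
t1.Δ0 clk=1 c=1 a=1 m=0 d=1 f=1 k=0 j=1 e=1 g=0 b=1
t1.Δ1 clk=0 c=1 a=1 m=0 d=1 f=1 k=0 j=1 e=1 g=0 b=1
t2.Δ0 clk=0 c=1 a=1 m=0 d=1 f=1 k=0 j=1 e=1 g=0 b=1
t2.Δ1 clk=1 c=1 a=1 m=0 d=1 f=1 k=0 j=1 e=1 g=0 b=1
t2.Δ2 clk=1 c=1 a=1 m=0 d=1 f=1 k=0 j=1 e=1 g=0 b=0
t2.Δ3 clk=1 c=0 a=1 m=0 d=1 f=1 k=0 j=1 e=1 g=0 b=0
t3.Δ0 clk=1 c=0 a=1 m=0 d=1 f=1 k=0 j=1 e=1 g=0 b=0
t3.Δ1 clk=0 c=0 a=1 m=0 d=1 f=1 k=0 j=1 e=1 g=0 b=0
t4.Δ0 clk=0 c=0 a=1 m=0 d=1 f=1 k=0 j=1 e=1 g=0 b=0
t4.Δ1 clk=1 c=0 a=1 m=0 d=1 f=1 k=0 j=1 e=1 g=0 b=0
t4.Δ2 clk=1 c=0 a=1 m=0 d=1 f=1 k=0 j=1 e=1 g=0 b=1
t4.Δ3 clk=1 c=1 a=1 m=0 d=1 f=1 k=0 j=1 e=1 g=0 b=1
t5.Δ0 clk=1 c=1 a=1 m=0 d=1 f=1 k=0 j=1 e=1 g=0 b=1
t5.Δ1 clk=0 c=1 a=1 m=0 d=1 f=1 k=0 j=1 e=1 g=0 b=1
t6.Δ0 clk=0 c=1 a=1 m=0 d=1 f=1 k=0 j=1 e=1 g=0 b=1
t6.Δ1 clk=1 c=1 a=1 m=0 d=1 f=1 k=0 j=1 e=1 g=0 b=1
t6.Δ2 clk=1 c=1 a=1 m=0 d=1 f=1 k=0 j=1 e=1 g=0 b=0
t6.Δ3 clk=1 c=0 a=1 m=0 d=1 f=1 k=0 j=1 e=1 g=0 b=0
t7.Δ0 clk=1 c=0 a=1 m=0 d=1 f=1 k=0 j=1 e=1 g=0 b=0
t7.Δ1 clk=0 c=0 a=1 m=0 d=1 f=1 k=0 j=1 e=1 g=0 b=0
t8.Δ0 clk=0 c=0 a=1 m=0 d=1 f=1 k=0 j=1 e=1 g=0 b=0
t8.Δ1 clk=1 c=0 a=1 m=0 d=1 f=1 k=0 j=1 e=1 g=0 b=0
t8.Δ2 clk=1 c=0 a=1 m=0 d=1 f=1 k=0 j=1 e=1 g=0 b=1
t8.Δ3 clk=1 c=1 a=1 m=0 d=1 f=1 k=0 j=1 e=1 g=0 b=1
t9.Δ0 clk=1 c=1 a=1 m=0 d=1 f=1 k=0 j=1 e=1 g=0 b=1
t9.Δ1 clk=0 c=1 a=1 m=0 d=1 f=1 k=0 j=1 e=1 g=0 b=1
t10.Δ0 clk=0 c=1 a=1 m=0 d=1 f=1 k=0 j=1 e=1 g=0 b=1
t10.Δ1 clk=1 c=1 a=1 m=0 d=1 f=1 k=0 j=1 e=1 g=0 b=1
t10.Δ2 clk=1 c=1 a=1 m=0 d=1 f=1 k=0 j=1 e=1 g=0 b=0
t10.Δ3 clk=1 c=0 a=1 m=0 d=1 f=1 k=0 j=1 e=1 g=0 b=0
t11.Δ0 clk=1 c=0 a=1 m=0 d=1 f=1 k=0 j=1 e=1 g=0 b=0
t11.Δ1 clk=0 c=0 a=1 m=0 d=1 f=1 k=0 j=1 e=1 g=0 b=0
t12.Δ0 clk=0 c=0 a=1 m=0 d=1 f=1 k=0 j=1 e=1 g=0 b=0
t12.Δ1 clk=1 c=0 a=1 m=0 d=1 f=1 k=0 j=1 e=1 g=0 b=0
t12.Δ2 clk=1 c=0 a=1 m=0 d=1 f=1 k=0 j=1 e=1 g=0 b=1
t12.Δ3 clk=1 c=1 a=1 m=0 d=1 f=1 k=0 j=1 e=1 g=0 b=1
t13.Δ0 clk=1 c=1 a=1 m=0 d=1 f=1 k=0 j=1 e=1 g=0 b=1
t13.Δ1 clk=0 c=1 a=1 m=0 d=1 f=1 k=0 j=1 e=1 g=0 b=1
t14.Δ0 clk=0 c=1 a=1 m=0 d=1 f=1 k=0 j=1 e=1 g=0 b=1
t14.Δ1 clk=1 c=1 a=1 m=0 d=1 f=1 k=0 j=1 e=1 g=0 b=1
t14.Δ2 clk=1 c=1 a=1 m=0 d=1 f=1 k=0 j=1 e=1 g=0 b=0
t14.Δ3 clk=1 c=0 a=1 m=0 d=1 f=1 k=0 j=1 e=1 g=0 b=0

3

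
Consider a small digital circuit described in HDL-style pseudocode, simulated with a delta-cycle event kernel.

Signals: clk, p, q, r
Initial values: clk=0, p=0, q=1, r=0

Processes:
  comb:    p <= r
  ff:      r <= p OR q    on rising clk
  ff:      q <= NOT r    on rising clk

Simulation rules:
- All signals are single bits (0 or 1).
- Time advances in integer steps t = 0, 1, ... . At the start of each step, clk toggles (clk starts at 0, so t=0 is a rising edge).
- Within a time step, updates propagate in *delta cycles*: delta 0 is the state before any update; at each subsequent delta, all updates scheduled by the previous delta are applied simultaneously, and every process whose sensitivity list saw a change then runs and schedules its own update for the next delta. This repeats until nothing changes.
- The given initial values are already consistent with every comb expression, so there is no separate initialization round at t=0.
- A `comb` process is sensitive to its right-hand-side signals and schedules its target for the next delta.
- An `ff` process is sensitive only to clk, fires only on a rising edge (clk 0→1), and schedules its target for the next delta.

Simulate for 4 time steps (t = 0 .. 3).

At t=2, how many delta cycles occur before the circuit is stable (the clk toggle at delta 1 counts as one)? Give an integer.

t=0 Δ0: r=0 p=0 q=1 clk=0
  Δ1: clk:0→1
  Δ2: r:0→1
  Δ3: p:0→1
  (3Δ to stable)
t=1 Δ0: r=1 p=1 q=1 clk=1
  Δ1: clk:1→0
  (1Δ to stable)
t=2 Δ0: r=1 p=1 q=1 clk=0
  Δ1: clk:0→1
  Δ2: q:1→0
  (2Δ to stable)
t=3 Δ0: r=1 p=1 q=0 clk=1
  Δ1: clk:1→0
  (1Δ to stable)

2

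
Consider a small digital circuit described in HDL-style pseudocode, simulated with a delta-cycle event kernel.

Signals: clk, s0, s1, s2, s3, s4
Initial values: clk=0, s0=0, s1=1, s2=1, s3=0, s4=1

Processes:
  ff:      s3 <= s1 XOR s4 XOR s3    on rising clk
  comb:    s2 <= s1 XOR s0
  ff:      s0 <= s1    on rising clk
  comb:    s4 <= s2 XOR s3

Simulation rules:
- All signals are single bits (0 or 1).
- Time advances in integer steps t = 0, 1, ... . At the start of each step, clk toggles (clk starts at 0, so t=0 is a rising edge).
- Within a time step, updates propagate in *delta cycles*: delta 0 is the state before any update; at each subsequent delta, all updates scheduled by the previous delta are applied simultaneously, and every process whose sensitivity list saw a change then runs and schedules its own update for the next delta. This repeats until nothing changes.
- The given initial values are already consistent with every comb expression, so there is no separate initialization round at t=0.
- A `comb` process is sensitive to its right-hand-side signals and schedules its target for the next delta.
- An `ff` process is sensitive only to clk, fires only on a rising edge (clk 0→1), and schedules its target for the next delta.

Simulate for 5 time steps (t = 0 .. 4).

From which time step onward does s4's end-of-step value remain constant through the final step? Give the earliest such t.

2

[bits: s4,clk,s1,s2,s3,s0]
t=0: Δ0=101100 Δ1=111100 Δ2=111101 Δ3=111001 Δ4=011001 | 4Δ
t=1: Δ0=011001 Δ1=001001 | 1Δ
t=2: Δ0=001001 Δ1=011001 Δ2=011011 Δ3=111011 | 3Δ
t=3: Δ0=111011 Δ1=101011 | 1Δ
t=4: Δ0=101011 Δ1=111011 | 1Δ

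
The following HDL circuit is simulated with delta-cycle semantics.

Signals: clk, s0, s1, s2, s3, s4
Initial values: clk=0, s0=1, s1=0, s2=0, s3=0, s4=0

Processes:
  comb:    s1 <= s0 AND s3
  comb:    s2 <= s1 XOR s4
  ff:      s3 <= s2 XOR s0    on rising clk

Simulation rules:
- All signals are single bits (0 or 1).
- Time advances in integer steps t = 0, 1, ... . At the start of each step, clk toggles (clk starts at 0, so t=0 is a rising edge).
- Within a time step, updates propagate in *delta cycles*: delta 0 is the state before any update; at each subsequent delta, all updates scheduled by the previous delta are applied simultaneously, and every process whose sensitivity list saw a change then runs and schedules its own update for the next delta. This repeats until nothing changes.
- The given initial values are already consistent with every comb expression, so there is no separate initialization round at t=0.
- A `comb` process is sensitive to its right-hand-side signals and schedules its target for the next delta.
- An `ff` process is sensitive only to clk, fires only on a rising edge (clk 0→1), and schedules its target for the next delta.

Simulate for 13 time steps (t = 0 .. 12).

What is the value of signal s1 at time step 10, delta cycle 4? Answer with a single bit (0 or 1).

[bits: clk,s0,s3,s2,s4,s1]
t=0: Δ0=010000 Δ1=110000 Δ2=111000 Δ3=111001 Δ4=111101 | 4Δ
t=1: Δ0=111101 Δ1=011101 | 1Δ
t=2: Δ0=011101 Δ1=111101 Δ2=110101 Δ3=110100 Δ4=110000 | 4Δ
t=3: Δ0=110000 Δ1=010000 | 1Δ
t=4: Δ0=010000 Δ1=110000 Δ2=111000 Δ3=111001 Δ4=111101 | 4Δ
t=5: Δ0=111101 Δ1=011101 | 1Δ
t=6: Δ0=011101 Δ1=111101 Δ2=110101 Δ3=110100 Δ4=110000 | 4Δ
t=7: Δ0=110000 Δ1=010000 | 1Δ
t=8: Δ0=010000 Δ1=110000 Δ2=111000 Δ3=111001 Δ4=111101 | 4Δ
t=9: Δ0=111101 Δ1=011101 | 1Δ
t=10: Δ0=011101 Δ1=111101 Δ2=110101 Δ3=110100 Δ4=110000 | 4Δ
t=11: Δ0=110000 Δ1=010000 | 1Δ
t=12: Δ0=010000 Δ1=110000 Δ2=111000 Δ3=111001 Δ4=111101 | 4Δ

0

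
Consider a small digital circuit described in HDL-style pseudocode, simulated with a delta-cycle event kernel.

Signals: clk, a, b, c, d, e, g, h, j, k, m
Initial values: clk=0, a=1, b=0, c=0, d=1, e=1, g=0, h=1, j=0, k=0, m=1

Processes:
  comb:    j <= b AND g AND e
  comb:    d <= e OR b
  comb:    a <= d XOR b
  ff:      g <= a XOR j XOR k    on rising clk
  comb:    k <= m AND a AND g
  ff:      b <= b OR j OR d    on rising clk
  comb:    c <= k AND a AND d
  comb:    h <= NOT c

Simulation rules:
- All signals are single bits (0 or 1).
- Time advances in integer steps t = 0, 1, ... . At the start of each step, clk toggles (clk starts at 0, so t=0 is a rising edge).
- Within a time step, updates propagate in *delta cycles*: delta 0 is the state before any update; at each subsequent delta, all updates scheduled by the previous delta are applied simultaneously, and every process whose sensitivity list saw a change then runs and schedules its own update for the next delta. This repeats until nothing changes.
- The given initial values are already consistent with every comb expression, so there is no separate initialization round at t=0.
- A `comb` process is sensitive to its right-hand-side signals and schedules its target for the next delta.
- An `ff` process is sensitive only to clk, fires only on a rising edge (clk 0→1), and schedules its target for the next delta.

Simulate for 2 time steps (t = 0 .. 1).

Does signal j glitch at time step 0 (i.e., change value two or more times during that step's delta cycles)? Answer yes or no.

no

[bits: h,k,j,e,m,clk,g,b,c,a,d]
t=0: Δ0=10011000011 Δ1=10011100011 Δ2=10011111011 Δ3=11111111001 Δ4=10111111001 | 4Δ
t=1: Δ0=10111111001 Δ1=10111011001 | 1Δ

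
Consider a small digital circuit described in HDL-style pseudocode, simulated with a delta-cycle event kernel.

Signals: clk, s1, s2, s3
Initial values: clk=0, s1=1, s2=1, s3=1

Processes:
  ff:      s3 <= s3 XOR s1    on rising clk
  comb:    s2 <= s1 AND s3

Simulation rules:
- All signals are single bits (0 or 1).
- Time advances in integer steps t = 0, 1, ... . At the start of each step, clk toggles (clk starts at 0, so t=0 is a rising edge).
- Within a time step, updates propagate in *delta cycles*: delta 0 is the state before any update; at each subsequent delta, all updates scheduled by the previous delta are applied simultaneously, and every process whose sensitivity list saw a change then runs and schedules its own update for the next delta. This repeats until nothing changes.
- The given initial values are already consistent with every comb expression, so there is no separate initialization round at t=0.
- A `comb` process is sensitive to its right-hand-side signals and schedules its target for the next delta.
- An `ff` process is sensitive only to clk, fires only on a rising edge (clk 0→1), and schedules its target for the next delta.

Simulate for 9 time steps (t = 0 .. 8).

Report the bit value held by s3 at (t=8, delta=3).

t=0 Δ0: s3=1 clk=0 s1=1 s2=1
  Δ1: clk:0→1
  Δ2: s3:1→0
  Δ3: s2:1→0
  (3Δ to stable)
t=1 Δ0: s3=0 clk=1 s1=1 s2=0
  Δ1: clk:1→0
  (1Δ to stable)
t=2 Δ0: s3=0 clk=0 s1=1 s2=0
  Δ1: clk:0→1
  Δ2: s3:0→1
  Δ3: s2:0→1
  (3Δ to stable)
t=3 Δ0: s3=1 clk=1 s1=1 s2=1
  Δ1: clk:1→0
  (1Δ to stable)
t=4 Δ0: s3=1 clk=0 s1=1 s2=1
  Δ1: clk:0→1
  Δ2: s3:1→0
  Δ3: s2:1→0
  (3Δ to stable)
t=5 Δ0: s3=0 clk=1 s1=1 s2=0
  Δ1: clk:1→0
  (1Δ to stable)
t=6 Δ0: s3=0 clk=0 s1=1 s2=0
  Δ1: clk:0→1
  Δ2: s3:0→1
  Δ3: s2:0→1
  (3Δ to stable)
t=7 Δ0: s3=1 clk=1 s1=1 s2=1
  Δ1: clk:1→0
  (1Δ to stable)
t=8 Δ0: s3=1 clk=0 s1=1 s2=1
  Δ1: clk:0→1
  Δ2: s3:1→0
  Δ3: s2:1→0
  (3Δ to stable)

0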